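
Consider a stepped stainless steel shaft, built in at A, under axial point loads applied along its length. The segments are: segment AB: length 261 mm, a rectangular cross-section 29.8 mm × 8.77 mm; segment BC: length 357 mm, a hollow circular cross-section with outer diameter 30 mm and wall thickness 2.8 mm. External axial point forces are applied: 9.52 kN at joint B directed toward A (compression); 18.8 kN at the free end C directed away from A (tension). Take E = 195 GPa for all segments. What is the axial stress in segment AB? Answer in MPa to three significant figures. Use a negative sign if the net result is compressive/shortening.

Internal axial forces (sectioning from the free end, tension +): N_BC = 18.8 kN, N_AB = 9.28 kN.
A_AB = 261.3 mm².
σ_AB = N_AB/A_AB = 9280/261.3 = 35.51 MPa.

35.5 MPa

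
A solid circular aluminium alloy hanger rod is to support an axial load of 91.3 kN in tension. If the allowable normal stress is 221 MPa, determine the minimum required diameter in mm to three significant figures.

Required area A ≥ P/σ_allow = 91300/221 = 413.1 mm².
For a solid circular section, d ≥ √(4A/π) = 22.93 mm.

22.9 mm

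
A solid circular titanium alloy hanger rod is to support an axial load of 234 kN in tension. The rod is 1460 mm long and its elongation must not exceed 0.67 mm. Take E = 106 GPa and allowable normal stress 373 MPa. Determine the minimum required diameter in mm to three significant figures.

78.3 mm

Required area A ≥ P/σ_allow = 234000/373 = 627.3 mm².
For a solid circular section, d ≥ √(4A/π) = 28.26 mm.
Elongation limit: A ≥ PL/(Eδ_allow) = 234000·1460/(106000·0.67) = 4810 mm² ⇒ d ≥ 78.26 mm.
The elongation limit governs.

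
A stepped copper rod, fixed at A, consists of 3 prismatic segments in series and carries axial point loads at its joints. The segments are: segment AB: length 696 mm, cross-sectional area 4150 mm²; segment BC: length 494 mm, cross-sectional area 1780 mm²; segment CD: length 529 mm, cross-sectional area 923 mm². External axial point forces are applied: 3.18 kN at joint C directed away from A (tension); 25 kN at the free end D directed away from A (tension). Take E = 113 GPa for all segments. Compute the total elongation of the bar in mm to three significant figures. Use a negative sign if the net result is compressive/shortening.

0.238 mm

Internal axial forces (sectioning from the free end, tension +): N_CD = 25 kN, N_BC = 28.18 kN, N_AB = 28.18 kN.
δ_AB = 28180·696/(4150·113000) = 0.04182 mm
δ_BC = 28180·494/(1780·113000) = 0.06921 mm
δ_CD = 25000·529/(923·113000) = 0.1268 mm
δ = Σδ_i = 0.2378 mm.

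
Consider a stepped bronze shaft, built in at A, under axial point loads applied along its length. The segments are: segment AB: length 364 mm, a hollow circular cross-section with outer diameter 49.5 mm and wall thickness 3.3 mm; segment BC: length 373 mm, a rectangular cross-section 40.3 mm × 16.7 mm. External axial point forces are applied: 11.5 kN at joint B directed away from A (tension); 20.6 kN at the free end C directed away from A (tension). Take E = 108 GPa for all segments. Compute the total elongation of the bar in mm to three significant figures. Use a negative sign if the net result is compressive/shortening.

0.332 mm

Internal axial forces (sectioning from the free end, tension +): N_BC = 20.6 kN, N_AB = 32.1 kN.
A_AB = 479 mm².
A_BC = 673 mm².
δ_AB = 32100·364/(479·108000) = 0.2259 mm
δ_BC = 20600·373/(673·108000) = 0.1057 mm
δ = Σδ_i = 0.3316 mm.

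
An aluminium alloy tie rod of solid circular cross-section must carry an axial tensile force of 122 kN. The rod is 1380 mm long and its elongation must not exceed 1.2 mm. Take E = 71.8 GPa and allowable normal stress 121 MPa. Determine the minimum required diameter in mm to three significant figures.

49.9 mm

Required area A ≥ P/σ_allow = 122000/121 = 1008 mm².
For a solid circular section, d ≥ √(4A/π) = 35.83 mm.
Elongation limit: A ≥ PL/(Eδ_allow) = 122000·1380/(71800·1.2) = 1954 mm² ⇒ d ≥ 49.88 mm.
The elongation limit governs.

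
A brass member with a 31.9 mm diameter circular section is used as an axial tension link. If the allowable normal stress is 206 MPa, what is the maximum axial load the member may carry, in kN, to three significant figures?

A = 799.2 mm².
P_max = σ_allow · A = 206 · 799.2 = 164600 N = 164.6 kN.

165 kN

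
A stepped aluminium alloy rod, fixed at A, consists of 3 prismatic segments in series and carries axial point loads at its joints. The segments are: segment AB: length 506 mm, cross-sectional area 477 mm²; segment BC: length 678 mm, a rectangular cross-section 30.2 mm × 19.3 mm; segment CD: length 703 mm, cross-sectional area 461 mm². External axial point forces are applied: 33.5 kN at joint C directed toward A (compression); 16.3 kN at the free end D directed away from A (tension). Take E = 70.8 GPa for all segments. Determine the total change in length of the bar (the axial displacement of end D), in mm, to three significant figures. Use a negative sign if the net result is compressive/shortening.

-0.189 mm

Internal axial forces (sectioning from the free end, tension +): N_CD = 16.3 kN, N_BC = -17.2 kN, N_AB = -17.2 kN.
A_BC = 582.9 mm².
δ_AB = -17200·506/(477·70800) = -0.2577 mm
δ_BC = -17200·678/(582.9·70800) = -0.2826 mm
δ_CD = 16300·703/(461·70800) = 0.3511 mm
δ = Σδ_i = -0.1892 mm.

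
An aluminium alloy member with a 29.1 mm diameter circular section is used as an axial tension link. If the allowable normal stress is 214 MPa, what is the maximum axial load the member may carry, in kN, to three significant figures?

A = 665.1 mm².
P_max = σ_allow · A = 214 · 665.1 = 142300 N = 142.3 kN.

142 kN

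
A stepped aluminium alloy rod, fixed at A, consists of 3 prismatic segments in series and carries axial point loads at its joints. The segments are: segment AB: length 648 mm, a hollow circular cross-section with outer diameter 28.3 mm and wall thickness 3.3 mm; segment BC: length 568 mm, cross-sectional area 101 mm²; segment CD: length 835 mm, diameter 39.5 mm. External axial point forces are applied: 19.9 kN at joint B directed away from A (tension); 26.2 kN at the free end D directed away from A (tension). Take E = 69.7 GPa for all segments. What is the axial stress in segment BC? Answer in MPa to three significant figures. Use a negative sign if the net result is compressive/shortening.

259 MPa

Internal axial forces (sectioning from the free end, tension +): N_CD = 26.2 kN, N_BC = 26.2 kN, N_AB = 46.1 kN.
σ_BC = N_BC/A_BC = 26200/101 = 259.4 MPa.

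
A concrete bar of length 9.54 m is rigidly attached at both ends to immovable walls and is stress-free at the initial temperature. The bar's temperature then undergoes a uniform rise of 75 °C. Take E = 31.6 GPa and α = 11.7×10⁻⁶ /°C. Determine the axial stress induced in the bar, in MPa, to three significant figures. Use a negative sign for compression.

-27.7 MPa

Free thermal expansion αLΔT = 11.7e-6 · 9540 · 75 = 8.371 mm.
The walls impose strain ε = −(8.371)/9540 = -8.7750e-04; σ = Eε = 31600 · -8.7750e-04 = -27.73 MPa.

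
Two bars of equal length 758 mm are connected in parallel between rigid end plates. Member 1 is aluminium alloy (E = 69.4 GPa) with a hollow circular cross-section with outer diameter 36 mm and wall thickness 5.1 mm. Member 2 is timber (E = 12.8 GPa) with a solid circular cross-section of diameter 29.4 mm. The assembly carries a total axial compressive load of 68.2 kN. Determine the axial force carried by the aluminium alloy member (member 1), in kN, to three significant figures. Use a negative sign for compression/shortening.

A_1 = 495.1 mm².
A_2 = 678.9 mm².
Equal strain + equilibrium ⇒ each member carries load in proportion to AE: A₁E₁ = 34360000 N, A₂E₂ = 8689000 N, ΣAE = 43050000 N.
F₁ = P·A₁E₁/ΣAE = -68200·34360000/43050000 = -54430 N.

-54.4 kN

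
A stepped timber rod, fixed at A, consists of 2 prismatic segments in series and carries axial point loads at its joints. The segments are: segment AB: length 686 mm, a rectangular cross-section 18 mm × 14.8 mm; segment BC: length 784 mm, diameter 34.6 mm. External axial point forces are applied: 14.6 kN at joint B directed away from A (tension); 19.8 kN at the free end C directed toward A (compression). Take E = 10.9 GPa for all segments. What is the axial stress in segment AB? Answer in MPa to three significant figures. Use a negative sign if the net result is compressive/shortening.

Internal axial forces (sectioning from the free end, tension +): N_BC = -19.8 kN, N_AB = -5.2 kN.
A_AB = 266.4 mm².
σ_AB = N_AB/A_AB = -5200/266.4 = -19.52 MPa.

-19.5 MPa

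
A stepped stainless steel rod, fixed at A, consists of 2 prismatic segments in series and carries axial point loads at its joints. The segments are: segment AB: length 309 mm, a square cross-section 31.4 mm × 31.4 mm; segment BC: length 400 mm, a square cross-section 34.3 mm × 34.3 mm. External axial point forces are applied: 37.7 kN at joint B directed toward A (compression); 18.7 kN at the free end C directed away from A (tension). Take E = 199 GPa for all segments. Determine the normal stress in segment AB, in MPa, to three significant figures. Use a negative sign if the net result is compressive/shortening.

-19.3 MPa

Internal axial forces (sectioning from the free end, tension +): N_BC = 18.7 kN, N_AB = -19 kN.
A_AB = 986 mm².
σ_AB = N_AB/A_AB = -19000/986 = -19.27 MPa.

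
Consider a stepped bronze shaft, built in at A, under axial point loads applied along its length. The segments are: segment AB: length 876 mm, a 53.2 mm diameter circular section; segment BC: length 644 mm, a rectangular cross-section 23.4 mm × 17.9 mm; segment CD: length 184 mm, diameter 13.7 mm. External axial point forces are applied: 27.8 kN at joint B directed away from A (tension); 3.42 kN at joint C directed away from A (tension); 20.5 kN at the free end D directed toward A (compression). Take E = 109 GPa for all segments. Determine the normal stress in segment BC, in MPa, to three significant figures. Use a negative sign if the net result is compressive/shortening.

-40.8 MPa

Internal axial forces (sectioning from the free end, tension +): N_CD = -20.5 kN, N_BC = -17.08 kN, N_AB = 10.72 kN.
A_BC = 418.9 mm².
σ_BC = N_BC/A_BC = -17080/418.9 = -40.78 MPa.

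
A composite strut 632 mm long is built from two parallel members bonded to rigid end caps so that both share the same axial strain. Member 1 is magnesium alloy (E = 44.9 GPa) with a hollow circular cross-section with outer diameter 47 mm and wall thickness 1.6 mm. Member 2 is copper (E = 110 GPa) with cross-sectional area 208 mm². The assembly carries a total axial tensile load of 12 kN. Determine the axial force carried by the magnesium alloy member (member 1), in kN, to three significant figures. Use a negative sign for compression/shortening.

3.71 kN

A_1 = 228.2 mm².
Equal strain + equilibrium ⇒ each member carries load in proportion to AE: A₁E₁ = 10250000 N, A₂E₂ = 22880000 N, ΣAE = 33130000 N.
F₁ = P·A₁E₁/ΣAE = 12000·10250000/33130000 = 3712 N.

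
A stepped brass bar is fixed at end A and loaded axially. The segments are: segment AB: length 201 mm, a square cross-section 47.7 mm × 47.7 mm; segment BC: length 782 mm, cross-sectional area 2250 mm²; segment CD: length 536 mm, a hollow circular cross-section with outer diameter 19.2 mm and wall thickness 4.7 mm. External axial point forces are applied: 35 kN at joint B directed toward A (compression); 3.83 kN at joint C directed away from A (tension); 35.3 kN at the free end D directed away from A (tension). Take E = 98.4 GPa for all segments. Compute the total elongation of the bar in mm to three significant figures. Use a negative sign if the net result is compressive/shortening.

1.04 mm

Internal axial forces (sectioning from the free end, tension +): N_CD = 35.3 kN, N_BC = 39.13 kN, N_AB = 4.13 kN.
A_AB = 2275 mm².
A_CD = 214.1 mm².
δ_AB = 4130·201/(2275·98400) = 0.003708 mm
δ_BC = 39130·782/(2250·98400) = 0.1382 mm
δ_CD = 35300·536/(214.1·98400) = 0.8981 mm
δ = Σδ_i = 1.04 mm.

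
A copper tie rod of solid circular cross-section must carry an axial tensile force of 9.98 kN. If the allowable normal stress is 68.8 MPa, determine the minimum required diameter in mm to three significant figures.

13.6 mm

Required area A ≥ P/σ_allow = 9980/68.8 = 145.1 mm².
For a solid circular section, d ≥ √(4A/π) = 13.59 mm.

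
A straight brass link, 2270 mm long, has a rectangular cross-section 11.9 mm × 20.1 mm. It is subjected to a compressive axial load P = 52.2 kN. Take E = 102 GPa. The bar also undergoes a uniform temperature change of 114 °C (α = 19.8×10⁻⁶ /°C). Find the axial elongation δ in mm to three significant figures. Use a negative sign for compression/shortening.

0.267 mm

A = 239.2 mm².
δ_mech = NL/(AE) = -52200·2270/(239.2·102000) = -4.857 mm.
δ_thermal = αLΔT = 19.8e-6·2270·114 = 5.124 mm.
δ = δ_mech + δ_thermal = 0.267 mm.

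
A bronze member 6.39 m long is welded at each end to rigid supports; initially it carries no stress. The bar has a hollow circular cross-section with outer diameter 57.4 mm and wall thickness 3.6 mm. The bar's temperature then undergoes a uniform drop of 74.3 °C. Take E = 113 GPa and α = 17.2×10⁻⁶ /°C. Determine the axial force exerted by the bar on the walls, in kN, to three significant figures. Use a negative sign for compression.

87.9 kN

Free thermal expansion αLΔT = 17.2e-6 · 6390 · -74.3 = -8.166 mm.
The walls impose strain ε = −(-8.166)/6390 = 1.2780e-03; σ = Eε = 113000 · 1.2780e-03 = 144.4 MPa.
Wall reaction R = σ·A = 144.4·608.5 = 87870 N = 87.87 kN.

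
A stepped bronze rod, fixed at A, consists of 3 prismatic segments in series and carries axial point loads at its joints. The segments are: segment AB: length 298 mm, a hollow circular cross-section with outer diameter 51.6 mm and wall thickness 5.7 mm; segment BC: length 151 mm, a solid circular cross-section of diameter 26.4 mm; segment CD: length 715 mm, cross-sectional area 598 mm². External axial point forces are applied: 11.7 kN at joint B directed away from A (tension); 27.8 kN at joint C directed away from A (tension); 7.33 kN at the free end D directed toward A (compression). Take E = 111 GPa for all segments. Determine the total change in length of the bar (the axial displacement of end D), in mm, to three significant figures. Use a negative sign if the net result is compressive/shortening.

Internal axial forces (sectioning from the free end, tension +): N_CD = -7.33 kN, N_BC = 20.47 kN, N_AB = 32.17 kN.
A_AB = 821.9 mm².
A_BC = 547.4 mm².
δ_AB = 32170·298/(821.9·111000) = 0.1051 mm
δ_BC = 20470·151/(547.4·111000) = 0.05087 mm
δ_CD = -7330·715/(598·111000) = -0.07896 mm
δ = Σδ_i = 0.07699 mm.

0.0770 mm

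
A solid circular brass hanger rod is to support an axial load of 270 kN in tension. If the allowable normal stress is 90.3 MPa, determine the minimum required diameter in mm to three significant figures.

61.7 mm

Required area A ≥ P/σ_allow = 270000/90.3 = 2990 mm².
For a solid circular section, d ≥ √(4A/π) = 61.7 mm.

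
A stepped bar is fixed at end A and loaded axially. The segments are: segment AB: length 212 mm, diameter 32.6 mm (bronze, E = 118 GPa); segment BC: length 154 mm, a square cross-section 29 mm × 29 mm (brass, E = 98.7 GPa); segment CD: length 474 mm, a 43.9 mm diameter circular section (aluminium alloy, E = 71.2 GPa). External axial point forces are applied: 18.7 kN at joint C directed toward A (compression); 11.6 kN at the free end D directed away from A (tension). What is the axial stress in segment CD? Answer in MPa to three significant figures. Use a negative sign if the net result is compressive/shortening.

7.66 MPa

Internal axial forces (sectioning from the free end, tension +): N_CD = 11.6 kN, N_BC = -7.1 kN, N_AB = -7.1 kN.
A_CD = 1514 mm².
σ_CD = N_CD/A_CD = 11600/1514 = 7.664 MPa.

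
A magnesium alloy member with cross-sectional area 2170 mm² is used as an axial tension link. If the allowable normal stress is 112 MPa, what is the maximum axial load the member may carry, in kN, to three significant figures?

P_max = σ_allow · A = 112 · 2170 = 243000 N = 243 kN.

243 kN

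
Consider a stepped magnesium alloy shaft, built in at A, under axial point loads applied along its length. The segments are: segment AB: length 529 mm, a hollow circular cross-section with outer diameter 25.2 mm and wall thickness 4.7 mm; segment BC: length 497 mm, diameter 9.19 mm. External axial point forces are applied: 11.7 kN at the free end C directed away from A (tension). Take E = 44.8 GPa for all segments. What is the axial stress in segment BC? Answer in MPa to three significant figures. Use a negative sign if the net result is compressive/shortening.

176 MPa

Internal axial forces (sectioning from the free end, tension +): N_BC = 11.7 kN, N_AB = 11.7 kN.
A_BC = 66.33 mm².
σ_BC = N_BC/A_BC = 11700/66.33 = 176.4 MPa.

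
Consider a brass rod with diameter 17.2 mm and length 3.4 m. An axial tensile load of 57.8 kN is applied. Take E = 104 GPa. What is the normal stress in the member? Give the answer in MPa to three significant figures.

249 MPa

A = 232.4 mm².
σ = N/A = 57800/232.4 = 248.8 MPa.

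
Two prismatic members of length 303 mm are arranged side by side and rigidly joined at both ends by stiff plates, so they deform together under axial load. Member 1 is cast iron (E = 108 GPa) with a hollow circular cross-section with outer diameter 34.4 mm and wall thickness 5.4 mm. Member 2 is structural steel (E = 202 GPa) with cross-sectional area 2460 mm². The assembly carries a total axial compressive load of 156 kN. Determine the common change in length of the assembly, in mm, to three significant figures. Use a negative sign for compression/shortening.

-0.0859 mm

A_1 = 492 mm².
Equal strain + equilibrium ⇒ each member carries load in proportion to AE: A₁E₁ = 53130000 N, A₂E₂ = 496900000 N, ΣAE = 550100000 N.
δ = PL/ΣAE = -156000·303/550100000 = -0.08593 mm.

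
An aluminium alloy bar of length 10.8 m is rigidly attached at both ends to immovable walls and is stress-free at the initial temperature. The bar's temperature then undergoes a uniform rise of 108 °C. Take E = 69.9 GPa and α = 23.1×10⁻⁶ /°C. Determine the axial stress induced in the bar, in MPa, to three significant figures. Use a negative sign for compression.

-174 MPa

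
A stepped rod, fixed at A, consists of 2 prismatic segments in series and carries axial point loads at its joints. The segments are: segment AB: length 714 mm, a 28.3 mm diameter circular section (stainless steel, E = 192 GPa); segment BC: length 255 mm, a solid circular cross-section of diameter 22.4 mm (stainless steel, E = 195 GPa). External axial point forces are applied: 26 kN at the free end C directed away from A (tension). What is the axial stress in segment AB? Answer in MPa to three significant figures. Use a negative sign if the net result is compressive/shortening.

Internal axial forces (sectioning from the free end, tension +): N_BC = 26 kN, N_AB = 26 kN.
A_AB = 629 mm².
σ_AB = N_AB/A_AB = 26000/629 = 41.33 MPa.

41.3 MPa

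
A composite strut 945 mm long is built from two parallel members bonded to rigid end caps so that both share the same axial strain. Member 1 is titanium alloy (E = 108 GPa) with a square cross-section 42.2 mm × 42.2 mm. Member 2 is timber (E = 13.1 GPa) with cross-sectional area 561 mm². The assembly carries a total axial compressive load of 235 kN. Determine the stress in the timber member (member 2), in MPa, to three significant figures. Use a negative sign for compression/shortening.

-15.4 MPa

A_1 = 1781 mm².
Equal strain + equilibrium ⇒ each member carries load in proportion to AE: A₁E₁ = 192300000 N, A₂E₂ = 7349000 N, ΣAE = 199700000 N.
σ₂ = P·E₂/ΣAE = -235000·13100/199700000 = -15.42 MPa.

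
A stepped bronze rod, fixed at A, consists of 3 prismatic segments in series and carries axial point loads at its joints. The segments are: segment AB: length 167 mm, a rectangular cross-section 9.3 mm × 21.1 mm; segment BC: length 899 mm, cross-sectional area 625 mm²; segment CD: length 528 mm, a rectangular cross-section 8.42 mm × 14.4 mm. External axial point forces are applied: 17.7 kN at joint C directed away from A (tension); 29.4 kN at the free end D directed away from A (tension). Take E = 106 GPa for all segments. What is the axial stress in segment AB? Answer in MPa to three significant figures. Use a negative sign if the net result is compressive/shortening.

Internal axial forces (sectioning from the free end, tension +): N_CD = 29.4 kN, N_BC = 47.1 kN, N_AB = 47.1 kN.
A_AB = 196.2 mm².
σ_AB = N_AB/A_AB = 47100/196.2 = 240 MPa.

240 MPa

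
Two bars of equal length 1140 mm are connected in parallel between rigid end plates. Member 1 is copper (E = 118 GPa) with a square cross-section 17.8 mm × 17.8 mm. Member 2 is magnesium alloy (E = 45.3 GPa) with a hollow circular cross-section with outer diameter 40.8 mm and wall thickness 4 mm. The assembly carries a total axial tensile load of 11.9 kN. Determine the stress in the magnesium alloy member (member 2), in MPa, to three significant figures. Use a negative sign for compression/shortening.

A_1 = 316.8 mm².
A_2 = 462.4 mm².
Equal strain + equilibrium ⇒ each member carries load in proportion to AE: A₁E₁ = 37390000 N, A₂E₂ = 20950000 N, ΣAE = 58340000 N.
σ₂ = P·E₂/ΣAE = 11900·45300/58340000 = 9.241 MPa.

9.24 MPa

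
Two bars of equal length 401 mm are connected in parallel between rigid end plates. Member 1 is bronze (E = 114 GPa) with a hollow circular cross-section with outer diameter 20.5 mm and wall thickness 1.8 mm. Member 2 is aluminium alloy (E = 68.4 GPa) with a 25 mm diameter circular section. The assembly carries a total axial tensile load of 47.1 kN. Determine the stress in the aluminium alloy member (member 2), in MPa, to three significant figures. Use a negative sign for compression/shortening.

70.6 MPa

A_1 = 105.7 mm².
A_2 = 490.9 mm².
Equal strain + equilibrium ⇒ each member carries load in proportion to AE: A₁E₁ = 12060000 N, A₂E₂ = 33580000 N, ΣAE = 45630000 N.
σ₂ = P·E₂/ΣAE = 47100·68400/45630000 = 70.6 MPa.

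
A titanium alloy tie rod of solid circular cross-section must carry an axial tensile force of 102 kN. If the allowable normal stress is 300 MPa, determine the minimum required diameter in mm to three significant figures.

Required area A ≥ P/σ_allow = 102000/300 = 340 mm².
For a solid circular section, d ≥ √(4A/π) = 20.81 mm.

20.8 mm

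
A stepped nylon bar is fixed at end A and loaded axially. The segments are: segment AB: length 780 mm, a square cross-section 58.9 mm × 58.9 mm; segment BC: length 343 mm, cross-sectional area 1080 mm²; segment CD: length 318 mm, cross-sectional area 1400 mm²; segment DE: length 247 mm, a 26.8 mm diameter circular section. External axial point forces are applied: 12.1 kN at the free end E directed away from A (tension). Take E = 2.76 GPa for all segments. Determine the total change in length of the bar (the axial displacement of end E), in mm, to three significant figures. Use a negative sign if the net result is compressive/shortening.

Internal axial forces (sectioning from the free end, tension +): N_DE = 12.1 kN, N_CD = 12.1 kN, N_BC = 12.1 kN, N_AB = 12.1 kN.
A_AB = 3469 mm².
A_DE = 564.1 mm².
δ_AB = 12100·780/(3469·2760) = 0.9857 mm
δ_BC = 12100·343/(1080·2760) = 1.392 mm
δ_CD = 12100·318/(1400·2760) = 0.9958 mm
δ_DE = 12100·247/(564.1·2760) = 1.92 mm
δ = Σδ_i = 5.293 mm.

5.29 mm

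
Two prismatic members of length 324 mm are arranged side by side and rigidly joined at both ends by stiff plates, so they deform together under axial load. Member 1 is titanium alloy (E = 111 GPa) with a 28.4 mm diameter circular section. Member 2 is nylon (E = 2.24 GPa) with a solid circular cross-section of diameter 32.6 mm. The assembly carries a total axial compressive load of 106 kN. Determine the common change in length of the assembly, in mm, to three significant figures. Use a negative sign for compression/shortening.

A_1 = 633.5 mm².
A_2 = 834.7 mm².
Equal strain + equilibrium ⇒ each member carries load in proportion to AE: A₁E₁ = 70320000 N, A₂E₂ = 1870000 N, ΣAE = 72180000 N.
δ = PL/ΣAE = -106000·324/72180000 = -0.4758 mm.

-0.476 mm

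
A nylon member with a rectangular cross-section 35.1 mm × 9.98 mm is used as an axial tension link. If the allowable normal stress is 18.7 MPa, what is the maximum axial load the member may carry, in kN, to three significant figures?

A = 350.3 mm².
P_max = σ_allow · A = 18.7 · 350.3 = 6551 N = 6.551 kN.

6.55 kN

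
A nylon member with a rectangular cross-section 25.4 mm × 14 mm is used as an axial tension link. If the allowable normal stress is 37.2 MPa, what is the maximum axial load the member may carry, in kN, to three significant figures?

13.2 kN

A = 355.6 mm².
P_max = σ_allow · A = 37.2 · 355.6 = 13230 N = 13.23 kN.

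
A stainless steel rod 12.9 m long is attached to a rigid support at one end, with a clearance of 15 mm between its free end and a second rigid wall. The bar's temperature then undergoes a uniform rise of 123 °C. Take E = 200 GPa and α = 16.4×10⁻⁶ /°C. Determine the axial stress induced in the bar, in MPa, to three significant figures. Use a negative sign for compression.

-171 MPa

Free thermal expansion αLΔT = 16.4e-6 · 12900 · 123 = 26.02 mm.
The walls engage after the gap closes; constrained expansion = 26.02 − 15 = 11.02 mm.
The walls impose strain ε = −(11.02)/12900 = -8.5441e-04; σ = Eε = 200000 · -8.5441e-04 = -170.9 MPa.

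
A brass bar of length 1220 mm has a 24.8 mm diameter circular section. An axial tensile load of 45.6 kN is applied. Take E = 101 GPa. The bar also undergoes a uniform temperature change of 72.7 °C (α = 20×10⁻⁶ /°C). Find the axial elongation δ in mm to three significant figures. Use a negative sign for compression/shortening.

2.91 mm

A = 483.1 mm².
δ_mech = NL/(AE) = 45600·1220/(483.1·101000) = 1.14 mm.
δ_thermal = αLΔT = 20e-6·1220·72.7 = 1.774 mm.
δ = δ_mech + δ_thermal = 2.914 mm.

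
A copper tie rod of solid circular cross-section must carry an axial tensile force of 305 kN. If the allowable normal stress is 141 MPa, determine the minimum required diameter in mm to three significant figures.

Required area A ≥ P/σ_allow = 305000/141 = 2163 mm².
For a solid circular section, d ≥ √(4A/π) = 52.48 mm.

52.5 mm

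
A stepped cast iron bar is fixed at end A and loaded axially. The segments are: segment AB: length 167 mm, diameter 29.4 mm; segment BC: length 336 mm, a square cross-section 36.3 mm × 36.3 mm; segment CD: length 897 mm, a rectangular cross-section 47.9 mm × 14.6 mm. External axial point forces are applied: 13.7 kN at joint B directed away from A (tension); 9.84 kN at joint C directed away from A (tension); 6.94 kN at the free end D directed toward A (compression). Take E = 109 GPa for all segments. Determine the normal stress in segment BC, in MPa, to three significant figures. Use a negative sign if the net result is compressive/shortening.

Internal axial forces (sectioning from the free end, tension +): N_CD = -6.94 kN, N_BC = 2.9 kN, N_AB = 16.6 kN.
A_BC = 1318 mm².
σ_BC = N_BC/A_BC = 2900/1318 = 2.201 MPa.

2.20 MPa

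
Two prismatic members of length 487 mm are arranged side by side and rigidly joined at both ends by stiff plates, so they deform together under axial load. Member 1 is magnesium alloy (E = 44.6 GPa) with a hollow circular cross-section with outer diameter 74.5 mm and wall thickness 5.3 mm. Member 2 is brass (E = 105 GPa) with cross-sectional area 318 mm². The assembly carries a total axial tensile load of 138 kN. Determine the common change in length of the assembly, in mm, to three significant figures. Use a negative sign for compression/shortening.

A_1 = 1152 mm².
Equal strain + equilibrium ⇒ each member carries load in proportion to AE: A₁E₁ = 51390000 N, A₂E₂ = 33390000 N, ΣAE = 84780000 N.
δ = PL/ΣAE = 138000·487/84780000 = 0.7927 mm.

0.793 mm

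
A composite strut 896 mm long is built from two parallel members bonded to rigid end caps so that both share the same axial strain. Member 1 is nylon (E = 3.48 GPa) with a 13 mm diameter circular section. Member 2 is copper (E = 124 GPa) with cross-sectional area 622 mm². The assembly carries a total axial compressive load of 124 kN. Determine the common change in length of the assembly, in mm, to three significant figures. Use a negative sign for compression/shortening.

A_1 = 132.7 mm².
Equal strain + equilibrium ⇒ each member carries load in proportion to AE: A₁E₁ = 461900 N, A₂E₂ = 77130000 N, ΣAE = 77590000 N.
δ = PL/ΣAE = -124000·896/77590000 = -1.432 mm.

-1.43 mm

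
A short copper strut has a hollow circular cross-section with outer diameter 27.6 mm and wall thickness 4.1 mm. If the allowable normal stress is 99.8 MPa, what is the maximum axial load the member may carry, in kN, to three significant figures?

A = 302.7 mm².
P_max = σ_allow · A = 99.8 · 302.7 = 30210 N = 30.21 kN.

30.2 kN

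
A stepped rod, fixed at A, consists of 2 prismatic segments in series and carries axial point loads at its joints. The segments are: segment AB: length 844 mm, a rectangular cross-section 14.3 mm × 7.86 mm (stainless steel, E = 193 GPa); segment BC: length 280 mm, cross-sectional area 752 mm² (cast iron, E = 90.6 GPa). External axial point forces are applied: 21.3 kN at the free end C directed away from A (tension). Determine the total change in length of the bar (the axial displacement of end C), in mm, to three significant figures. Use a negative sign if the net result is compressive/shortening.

Internal axial forces (sectioning from the free end, tension +): N_BC = 21.3 kN, N_AB = 21.3 kN.
A_AB = 112.4 mm².
δ_AB = 21300·844/(112.4·193000) = 0.8287 mm
δ_BC = 21300·280/(752·90600) = 0.08754 mm
δ = Σδ_i = 0.9163 mm.

0.916 mm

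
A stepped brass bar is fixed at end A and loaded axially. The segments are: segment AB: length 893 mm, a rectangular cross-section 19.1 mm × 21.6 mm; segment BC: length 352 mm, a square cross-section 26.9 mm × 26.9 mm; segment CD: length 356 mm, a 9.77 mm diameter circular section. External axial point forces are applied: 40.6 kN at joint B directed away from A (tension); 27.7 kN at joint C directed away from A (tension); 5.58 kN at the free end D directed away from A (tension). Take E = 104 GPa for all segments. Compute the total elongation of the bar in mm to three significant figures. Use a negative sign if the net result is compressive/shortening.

1.95 mm

Internal axial forces (sectioning from the free end, tension +): N_CD = 5.58 kN, N_BC = 33.28 kN, N_AB = 73.88 kN.
A_AB = 412.6 mm².
A_BC = 723.6 mm².
A_CD = 74.97 mm².
δ_AB = 73880·893/(412.6·104000) = 1.538 mm
δ_BC = 33280·352/(723.6·104000) = 0.1557 mm
δ_CD = 5580·356/(74.97·104000) = 0.2548 mm
δ = Σδ_i = 1.948 mm.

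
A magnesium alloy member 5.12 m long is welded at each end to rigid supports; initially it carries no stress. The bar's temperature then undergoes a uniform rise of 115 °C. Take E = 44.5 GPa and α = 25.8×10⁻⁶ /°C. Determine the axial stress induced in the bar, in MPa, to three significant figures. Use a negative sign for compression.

Free thermal expansion αLΔT = 25.8e-6 · 5120 · 115 = 15.19 mm.
The walls impose strain ε = −(15.19)/5120 = -2.9670e-03; σ = Eε = 44500 · -2.9670e-03 = -132 MPa.

-132 MPa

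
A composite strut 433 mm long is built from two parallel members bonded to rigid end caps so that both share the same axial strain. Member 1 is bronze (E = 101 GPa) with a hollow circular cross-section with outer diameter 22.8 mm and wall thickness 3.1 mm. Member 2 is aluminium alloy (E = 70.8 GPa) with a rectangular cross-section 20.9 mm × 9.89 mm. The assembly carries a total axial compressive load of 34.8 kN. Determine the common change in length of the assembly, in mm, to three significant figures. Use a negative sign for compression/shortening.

A_1 = 191.9 mm².
A_2 = 206.7 mm².
Equal strain + equilibrium ⇒ each member carries load in proportion to AE: A₁E₁ = 19380000 N, A₂E₂ = 14630000 N, ΣAE = 34010000 N.
δ = PL/ΣAE = -34800·433/34010000 = -0.443 mm.

-0.443 mm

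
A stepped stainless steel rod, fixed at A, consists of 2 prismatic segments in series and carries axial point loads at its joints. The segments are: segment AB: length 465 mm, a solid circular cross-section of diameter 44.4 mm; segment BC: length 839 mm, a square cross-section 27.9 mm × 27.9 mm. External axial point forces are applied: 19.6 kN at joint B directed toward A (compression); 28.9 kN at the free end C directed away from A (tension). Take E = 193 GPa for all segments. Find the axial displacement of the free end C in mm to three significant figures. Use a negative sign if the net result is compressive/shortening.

0.176 mm

Internal axial forces (sectioning from the free end, tension +): N_BC = 28.9 kN, N_AB = 9.3 kN.
A_AB = 1548 mm².
A_BC = 778.4 mm².
δ_AB = 9300·465/(1548·193000) = 0.01447 mm
δ_BC = 28900·839/(778.4·193000) = 0.1614 mm
δ = Σδ_i = 0.1759 mm.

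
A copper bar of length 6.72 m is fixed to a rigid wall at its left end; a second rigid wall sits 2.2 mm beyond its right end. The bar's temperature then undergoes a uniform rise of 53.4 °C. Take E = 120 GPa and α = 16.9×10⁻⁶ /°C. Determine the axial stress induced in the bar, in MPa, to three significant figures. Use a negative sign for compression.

-69.0 MPa

Free thermal expansion αLΔT = 16.9e-6 · 6720 · 53.4 = 6.065 mm.
The walls engage after the gap closes; constrained expansion = 6.065 − 2.2 = 3.865 mm.
The walls impose strain ε = −(3.865)/6720 = -5.7508e-04; σ = Eε = 120000 · -5.7508e-04 = -69.01 MPa.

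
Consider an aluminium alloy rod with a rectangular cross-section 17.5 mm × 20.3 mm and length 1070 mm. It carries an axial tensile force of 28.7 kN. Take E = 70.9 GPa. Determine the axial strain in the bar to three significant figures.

0.00114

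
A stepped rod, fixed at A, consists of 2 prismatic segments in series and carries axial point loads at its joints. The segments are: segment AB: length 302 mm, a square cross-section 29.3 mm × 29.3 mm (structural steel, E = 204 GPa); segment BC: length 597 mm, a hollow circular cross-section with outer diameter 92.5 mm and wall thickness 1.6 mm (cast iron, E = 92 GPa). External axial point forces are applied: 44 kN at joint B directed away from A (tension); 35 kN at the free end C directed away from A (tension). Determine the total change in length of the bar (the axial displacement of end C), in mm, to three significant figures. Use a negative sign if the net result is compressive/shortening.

0.633 mm

Internal axial forces (sectioning from the free end, tension +): N_BC = 35 kN, N_AB = 79 kN.
A_AB = 858.5 mm².
A_BC = 456.9 mm².
δ_AB = 79000·302/(858.5·204000) = 0.1362 mm
δ_BC = 35000·597/(456.9·92000) = 0.4971 mm
δ = Σδ_i = 0.6333 mm.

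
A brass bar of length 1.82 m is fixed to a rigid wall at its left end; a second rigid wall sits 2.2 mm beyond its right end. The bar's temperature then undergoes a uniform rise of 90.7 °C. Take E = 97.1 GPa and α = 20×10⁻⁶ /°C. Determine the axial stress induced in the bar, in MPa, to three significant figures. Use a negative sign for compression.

Free thermal expansion αLΔT = 20e-6 · 1820 · 90.7 = 3.301 mm.
The walls engage after the gap closes; constrained expansion = 3.301 − 2.2 = 1.101 mm.
The walls impose strain ε = −(1.101)/1820 = -6.0521e-04; σ = Eε = 97100 · -6.0521e-04 = -58.77 MPa.

-58.8 MPa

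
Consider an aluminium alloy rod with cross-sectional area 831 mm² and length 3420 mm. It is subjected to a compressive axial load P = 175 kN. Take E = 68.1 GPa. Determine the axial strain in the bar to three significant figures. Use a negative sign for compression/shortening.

-0.00309

σ = N/A = -210.6 MPa; ε = σ/E = -210.6/68100 = -3.092e-03.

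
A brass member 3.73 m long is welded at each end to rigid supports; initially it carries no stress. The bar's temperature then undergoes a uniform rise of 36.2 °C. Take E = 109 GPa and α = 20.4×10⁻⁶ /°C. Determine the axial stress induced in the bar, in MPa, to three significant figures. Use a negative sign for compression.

-80.5 MPa

Free thermal expansion αLΔT = 20.4e-6 · 3730 · 36.2 = 2.755 mm.
The walls impose strain ε = −(2.755)/3730 = -7.3848e-04; σ = Eε = 109000 · -7.3848e-04 = -80.49 MPa.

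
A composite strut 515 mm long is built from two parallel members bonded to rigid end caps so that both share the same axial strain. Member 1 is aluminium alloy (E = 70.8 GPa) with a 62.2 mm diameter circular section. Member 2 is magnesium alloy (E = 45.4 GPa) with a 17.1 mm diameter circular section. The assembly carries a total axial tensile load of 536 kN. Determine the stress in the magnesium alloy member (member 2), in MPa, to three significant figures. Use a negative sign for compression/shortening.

108 MPa

A_1 = 3039 mm².
A_2 = 229.7 mm².
Equal strain + equilibrium ⇒ each member carries load in proportion to AE: A₁E₁ = 215100000 N, A₂E₂ = 10430000 N, ΣAE = 225600000 N.
σ₂ = P·E₂/ΣAE = 536000·45400/225600000 = 107.9 MPa.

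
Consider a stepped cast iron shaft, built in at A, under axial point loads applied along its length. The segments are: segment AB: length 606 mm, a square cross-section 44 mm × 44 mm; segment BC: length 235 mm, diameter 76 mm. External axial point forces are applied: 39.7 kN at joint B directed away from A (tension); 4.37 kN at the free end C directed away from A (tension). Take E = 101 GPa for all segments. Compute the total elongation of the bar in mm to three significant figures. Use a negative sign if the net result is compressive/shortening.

0.139 mm

Internal axial forces (sectioning from the free end, tension +): N_BC = 4.37 kN, N_AB = 44.07 kN.
A_AB = 1936 mm².
A_BC = 4536 mm².
δ_AB = 44070·606/(1936·101000) = 0.1366 mm
δ_BC = 4370·235/(4536·101000) = 0.002241 mm
δ = Σδ_i = 0.1388 mm.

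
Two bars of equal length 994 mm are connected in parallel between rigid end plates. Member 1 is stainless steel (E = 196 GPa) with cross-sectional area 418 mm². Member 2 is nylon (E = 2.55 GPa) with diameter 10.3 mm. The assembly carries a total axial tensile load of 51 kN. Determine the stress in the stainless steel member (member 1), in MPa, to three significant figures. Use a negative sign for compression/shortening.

A_2 = 83.32 mm².
Equal strain + equilibrium ⇒ each member carries load in proportion to AE: A₁E₁ = 81930000 N, A₂E₂ = 212500 N, ΣAE = 82140000 N.
σ₁ = P·E₁/ΣAE = 51000·196000/82140000 = 121.7 MPa.

122 MPa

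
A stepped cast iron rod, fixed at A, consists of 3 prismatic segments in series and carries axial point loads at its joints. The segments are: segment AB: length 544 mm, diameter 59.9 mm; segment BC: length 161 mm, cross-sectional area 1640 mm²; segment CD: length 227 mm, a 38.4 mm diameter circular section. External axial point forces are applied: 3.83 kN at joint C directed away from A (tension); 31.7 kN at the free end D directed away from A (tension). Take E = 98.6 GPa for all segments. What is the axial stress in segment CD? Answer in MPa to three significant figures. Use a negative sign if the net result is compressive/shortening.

27.4 MPa

Internal axial forces (sectioning from the free end, tension +): N_CD = 31.7 kN, N_BC = 35.53 kN, N_AB = 35.53 kN.
A_CD = 1158 mm².
σ_CD = N_CD/A_CD = 31700/1158 = 27.37 MPa.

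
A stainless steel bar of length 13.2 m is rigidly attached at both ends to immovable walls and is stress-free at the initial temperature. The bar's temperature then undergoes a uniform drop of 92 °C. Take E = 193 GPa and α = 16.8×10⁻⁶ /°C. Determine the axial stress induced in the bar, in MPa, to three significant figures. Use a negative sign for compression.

298 MPa

Free thermal expansion αLΔT = 16.8e-6 · 13200 · -92 = -20.4 mm.
The walls impose strain ε = −(-20.4)/13200 = 1.5456e-03; σ = Eε = 193000 · 1.5456e-03 = 298.3 MPa.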